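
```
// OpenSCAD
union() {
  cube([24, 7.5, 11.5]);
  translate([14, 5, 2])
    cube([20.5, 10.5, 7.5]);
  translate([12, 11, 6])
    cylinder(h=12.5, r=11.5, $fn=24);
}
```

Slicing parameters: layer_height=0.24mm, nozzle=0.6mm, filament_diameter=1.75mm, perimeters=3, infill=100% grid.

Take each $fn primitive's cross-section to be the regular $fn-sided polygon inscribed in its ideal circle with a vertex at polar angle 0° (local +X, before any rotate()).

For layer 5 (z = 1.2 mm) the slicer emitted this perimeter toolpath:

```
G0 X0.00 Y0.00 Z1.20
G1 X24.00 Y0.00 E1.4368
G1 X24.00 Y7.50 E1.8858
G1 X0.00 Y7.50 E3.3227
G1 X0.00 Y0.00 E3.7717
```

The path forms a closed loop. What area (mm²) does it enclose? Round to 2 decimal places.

Apply the shoelace formula to the sequence of (X, Y) vertices; enclosed area = 180.00 mm².

180.00 mm²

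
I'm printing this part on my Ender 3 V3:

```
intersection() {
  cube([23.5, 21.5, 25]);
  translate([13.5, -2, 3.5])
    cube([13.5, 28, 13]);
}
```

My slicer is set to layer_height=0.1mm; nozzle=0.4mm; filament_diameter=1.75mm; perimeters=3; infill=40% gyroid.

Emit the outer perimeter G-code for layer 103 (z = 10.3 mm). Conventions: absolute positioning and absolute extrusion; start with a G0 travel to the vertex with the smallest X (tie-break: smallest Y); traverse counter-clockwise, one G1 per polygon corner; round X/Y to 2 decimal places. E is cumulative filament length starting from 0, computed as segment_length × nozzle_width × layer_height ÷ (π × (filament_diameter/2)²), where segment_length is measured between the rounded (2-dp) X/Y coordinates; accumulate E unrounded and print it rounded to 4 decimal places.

At z = 10.3 mm: the 23.5×21.5 cube contributes its full rectangle; the cube at (13.5, -2) is present — its section is the full 13.5×28 rectangle; Taking the intersection: the 13.5×28 cube at (13.5, -2) partially overlaps the 23.5×21.5 cube; clipping to the common part keeps 215.00 mm² — 1 connected region. The outline is a single polygon with 4 vertices. Extrusion per mm of travel: 0.4 × 0.1 / (π × 0.875²) = 0.016630. Accumulating E over each segment gives final E = 1.0477.

G0 X13.50 Y0.00 Z10.30
G1 X23.50 Y0.00 E0.1663
G1 X23.50 Y21.50 E0.5238
G1 X13.50 Y21.50 E0.6901
G1 X13.50 Y0.00 E1.0477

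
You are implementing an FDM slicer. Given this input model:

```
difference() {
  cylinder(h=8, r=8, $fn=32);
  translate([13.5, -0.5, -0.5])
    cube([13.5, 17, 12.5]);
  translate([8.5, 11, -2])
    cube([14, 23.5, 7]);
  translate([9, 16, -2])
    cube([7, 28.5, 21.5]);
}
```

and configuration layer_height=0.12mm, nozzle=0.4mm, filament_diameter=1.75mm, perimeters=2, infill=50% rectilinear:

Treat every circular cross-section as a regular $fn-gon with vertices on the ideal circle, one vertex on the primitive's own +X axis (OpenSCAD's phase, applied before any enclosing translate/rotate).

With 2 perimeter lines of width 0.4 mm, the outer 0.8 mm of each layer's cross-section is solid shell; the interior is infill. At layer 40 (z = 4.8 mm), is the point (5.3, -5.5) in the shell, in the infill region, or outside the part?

shell

At z = 4.8 mm: the r=8 cylinder gives a regular 32-gon of circumradius 8 (constant along its height); the 13.5×17 cube at (13.5, -0.5) contributes its full rectangle; the cube at (8.5, 11) is present — its section is the full 14×23.5 rectangle; the cube at (9, 16) is present — its section is the full 7×28.5 rectangle; After the difference (first − rest): starting from the r=8 cylinder, the 13.5×17 cube at (13.5, -0.5) misses the remaining region (no effect); the 14×23.5 cube at (8.5, 11) misses the remaining region (no effect); the 7×28.5 cube at (9, 16) misses the remaining region (no effect) — 1 connected region. Overall, the cross-section is a single solid region. The nearest boundary edge runs (5.66, -5.66)→(4.44, -6.65); distance from the point to it = 0.35 mm. The point is inside the cross-section, 0.35 mm from the nearest boundary — within the 0.8 mm shell band (2 × 0.4).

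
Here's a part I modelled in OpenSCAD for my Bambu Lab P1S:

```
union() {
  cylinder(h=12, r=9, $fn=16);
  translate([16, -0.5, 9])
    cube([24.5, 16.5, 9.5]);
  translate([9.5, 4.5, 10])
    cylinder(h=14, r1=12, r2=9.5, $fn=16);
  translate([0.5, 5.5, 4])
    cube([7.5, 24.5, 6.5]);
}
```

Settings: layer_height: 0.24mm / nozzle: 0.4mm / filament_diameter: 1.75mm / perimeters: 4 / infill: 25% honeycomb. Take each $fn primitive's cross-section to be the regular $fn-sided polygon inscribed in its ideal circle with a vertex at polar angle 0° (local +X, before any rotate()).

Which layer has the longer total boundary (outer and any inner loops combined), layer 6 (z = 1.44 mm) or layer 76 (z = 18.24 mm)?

Layer 6 (z = 1.44): the r=9 cylinder gives a regular 16-gon of circumradius 9 (constant along its height) (perimeter = 2·16·9.000·sin(180°/16) = 56.19 mm); the cube at (16, -0.5) is absent (z outside [9, 18.5]); the cone at (9.5, 4.5) is not intersected at this z (z outside [10, 24]); the cube at (0.5, 5.5) is absent (z outside [4, 10.5]); Combining (union): only the r=9 cylinder is present, so the union is just that shape — boundary = 56.19 mm. So its perimeter = 56.19 mm. Layer 76 (z = 18.24): the cylinder is absent (z outside [0, 12]); the 24.5×16.5 cube at (16, -0.5) contributes its full rectangle (perimeter 82.00 mm); the cone at (9.5, 4.5) contributes a regular 16-gon of circumradius 10.529 (interpolated between r1=12 and r2=9.5 at t=0.589) (perimeter = 2·16·10.529·sin(180°/16) = 65.73 mm); the cube at (0.5, 5.5) is absent (z outside [4, 10.5]); Taking the union: the regions partially overlap (shared area 39.48 mm²), so the edge portions inside another operand are dropped and the merged outline is re-measured after clipping — boundary = 117.45 mm. So its perimeter = 117.45 mm. Layer 76 is larger (117.45 vs 56.19 mm).

layer 76 (z = 18.24 mm)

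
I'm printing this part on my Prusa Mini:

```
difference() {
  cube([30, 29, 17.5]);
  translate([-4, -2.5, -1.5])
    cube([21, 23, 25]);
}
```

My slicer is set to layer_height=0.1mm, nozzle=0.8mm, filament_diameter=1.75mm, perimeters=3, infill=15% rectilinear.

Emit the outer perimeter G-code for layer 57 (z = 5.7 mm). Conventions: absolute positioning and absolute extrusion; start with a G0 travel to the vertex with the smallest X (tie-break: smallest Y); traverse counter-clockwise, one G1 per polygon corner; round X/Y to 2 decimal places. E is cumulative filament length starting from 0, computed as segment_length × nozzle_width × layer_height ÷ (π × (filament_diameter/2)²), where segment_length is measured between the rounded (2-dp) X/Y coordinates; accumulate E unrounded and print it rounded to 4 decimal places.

At z = 5.7 mm: the 30×29 cube contributes its full rectangle; the cube at (-4, -2.5) is present — its section is the full 21×23 rectangle; After the difference (first − rest): starting from the 30×29 cube, the 21×23 cube at (-4, -2.5) partially overlaps it — only the 348.50 mm² overlap (of its 483.00 mm²) is removed, clipping the outline — 1 connected region. The outline is a single polygon with 6 vertices. Extrusion per mm of travel: 0.8 × 0.1 / (π × 0.875²) = 0.033260. Accumulating E over each segment gives final E = 3.9247.

G0 X0.00 Y20.50 Z5.70
G1 X17.00 Y20.50 E0.5654
G1 X17.00 Y0.00 E1.2473
G1 X30.00 Y0.00 E1.6796
G1 X30.00 Y29.00 E2.6442
G1 X0.00 Y29.00 E3.6420
G1 X0.00 Y20.50 E3.9247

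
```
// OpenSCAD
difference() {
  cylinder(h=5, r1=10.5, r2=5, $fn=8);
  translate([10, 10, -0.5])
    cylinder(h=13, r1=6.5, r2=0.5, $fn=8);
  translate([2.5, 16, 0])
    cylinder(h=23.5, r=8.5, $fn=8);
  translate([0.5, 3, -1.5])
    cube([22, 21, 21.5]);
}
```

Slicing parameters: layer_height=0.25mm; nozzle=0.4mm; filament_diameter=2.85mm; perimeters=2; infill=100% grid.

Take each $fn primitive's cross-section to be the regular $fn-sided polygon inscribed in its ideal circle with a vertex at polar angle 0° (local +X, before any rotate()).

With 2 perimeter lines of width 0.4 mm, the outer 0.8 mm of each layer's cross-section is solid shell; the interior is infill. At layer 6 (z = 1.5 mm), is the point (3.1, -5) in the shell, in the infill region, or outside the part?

infill

At z = 1.5 mm: the cone (r1=10.5→r2=5) has section circumradius 8.850 here — a regular 8-gon; the cone at (10, 10) contributes a regular 8-gon of circumradius 5.577 (interpolated between r1=6.5 and r2=0.5 at t=0.154); the r=8.5 cylinder at (2.5, 16) contributes a regular 8-gon of circumradius 8.5; the 22×21 cube at (0.5, 3) contributes its full rectangle; Subtracting the remaining from the first: starting from the cone, the cone at (10, 10) partially overlaps it — only the 0.10 mm² overlap (of its 87.97 mm²) is removed, clipping the outline; the r=8.5 cylinder at (2.5, 16) partially overlaps it — only the 0.91 mm² overlap (of its 204.35 mm²) is removed, clipping the outline; the 22×21 cube at (0.5, 3) partially overlaps it — only the 27.04 mm² overlap (of its 462.00 mm²) is removed, clipping the outline — 1 connected region. Overall, the cross-section is a single solid region. The nearest boundary edge runs (6.26, -6.26)→(-0.00, -8.85); distance from the point to it = 2.37 mm. The point is inside the cross-section and 2.37 mm from the nearest boundary — more than the 0.8 mm shell width (2 × 0.4), so it's in the infill interior.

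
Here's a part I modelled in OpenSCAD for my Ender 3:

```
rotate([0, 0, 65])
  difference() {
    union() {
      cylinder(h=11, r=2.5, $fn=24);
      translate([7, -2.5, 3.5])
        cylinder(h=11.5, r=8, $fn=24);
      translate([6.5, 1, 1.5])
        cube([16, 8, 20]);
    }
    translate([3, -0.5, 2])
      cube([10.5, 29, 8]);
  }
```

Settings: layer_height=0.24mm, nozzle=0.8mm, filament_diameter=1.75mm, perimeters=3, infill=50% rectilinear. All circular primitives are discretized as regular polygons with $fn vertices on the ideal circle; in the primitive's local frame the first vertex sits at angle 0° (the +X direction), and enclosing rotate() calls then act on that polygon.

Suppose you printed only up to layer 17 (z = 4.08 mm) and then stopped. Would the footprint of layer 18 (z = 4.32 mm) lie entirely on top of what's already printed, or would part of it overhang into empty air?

Compare the two slices. At z = 4.08: the cylinder: section is a regular 24-gon, circumradius r=2.5 (area = (24/2)·2.500²·sin(360°/24) = 19.41 mm²); the r=8 cylinder at (7, -2.5) contributes a regular 24-gon of circumradius 8 (area = (24/2)·8.000²·sin(360°/24) = 198.77 mm²); the 16×8 cube at (6.5, 1) contributes its full rectangle (area 128.00 mm²); Taking the union: the regions partially overlap — summed areas 346.18 mm² minus the doubly-counted overlap 36.66 mm² gives 309.53 mm² — area = 309.53 mm²; the cube at (3, -0.5) is present — its section is the full 10.5×29 rectangle (area 304.50 mm²); After the difference (first − rest): starting from that combined region (309.53 mm²), the 10.5×29 cube at (3, -0.5) partially overlaps it — only the 85.94 mm² overlap (of its 304.50 mm²) is removed, clipping the outline — area = 223.59 mm²; (whole slice rotated 65° about Z — lengths, areas and connectivity unchanged). At z = 4.32: the r=2.5 cylinder gives a regular 24-gon of circumradius 2.5 (constant along its height) (area = (24/2)·2.500²·sin(360°/24) = 19.41 mm²); the r=8 cylinder at (7, -2.5) gives a regular 24-gon of circumradius 8 (constant along its height) (area = (24/2)·8.000²·sin(360°/24) = 198.77 mm²); the cube at (6.5, 1) (footprint 16×8) is included at this height (area 128.00 mm²); Combining (union): the regions partially overlap — summed areas 346.18 mm² minus the doubly-counted overlap 36.66 mm² gives 309.53 mm² — area = 309.53 mm²; the 10.5×29 cube at (3, -0.5) contributes its full rectangle (area 304.50 mm²); Taking the first minus the rest: starting from the result so far (309.53 mm²), the 10.5×29 cube at (3, -0.5) partially overlaps it — only the 85.94 mm² overlap (of its 304.50 mm²) is removed, clipping the outline — area = 223.59 mm²; (whole slice rotated 65° about Z — lengths, areas and connectivity unchanged). Checking containment: the cross-section at z = 4.32 is a subset of the cross-section at z = 4.08.

entirely on top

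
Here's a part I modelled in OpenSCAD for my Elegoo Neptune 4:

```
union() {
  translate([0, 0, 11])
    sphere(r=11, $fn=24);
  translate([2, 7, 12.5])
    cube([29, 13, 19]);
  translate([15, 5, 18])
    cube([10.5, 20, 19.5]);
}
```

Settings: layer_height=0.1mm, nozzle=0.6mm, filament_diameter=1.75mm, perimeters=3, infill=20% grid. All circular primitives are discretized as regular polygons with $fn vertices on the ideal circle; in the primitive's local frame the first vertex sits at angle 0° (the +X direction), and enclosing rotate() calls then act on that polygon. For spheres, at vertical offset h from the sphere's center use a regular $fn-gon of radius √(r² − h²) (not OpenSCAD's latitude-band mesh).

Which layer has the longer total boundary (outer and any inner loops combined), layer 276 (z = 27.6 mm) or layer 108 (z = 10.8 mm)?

Layer 276 (z = 27.6): the sphere is absent (|z−center|=16.600 > r=11); the 29×13 cube at (2, 7) contributes its full rectangle (perimeter 84.00 mm); the 10.5×20 cube at (15, 5) contributes its full rectangle (perimeter 61.00 mm); Taking the union: the regions partially overlap (shared area 136.50 mm²), so the edge portions inside another operand are dropped and the merged outline is re-measured after clipping — boundary = 98.00 mm. So its perimeter = 98.00 mm. Layer 108 (z = 10.8): the r=11 sphere slices to a regular 24-gon of circumradius 10.998 (√(r²−h²) with h=0.2 from center) (perimeter = 2·24·10.998·sin(180°/24) = 68.91 mm); the cube at (2, 7) is absent (z outside [12.5, 31.5]); the cube at (15, 5) does not reach this height (z outside [18, 37.5]); Combining (union): only the r=11 sphere is present, so the union is just that shape — boundary = 68.91 mm. So its perimeter = 68.91 mm. Layer 276 is larger (98.00 vs 68.91 mm).

layer 276 (z = 27.6 mm)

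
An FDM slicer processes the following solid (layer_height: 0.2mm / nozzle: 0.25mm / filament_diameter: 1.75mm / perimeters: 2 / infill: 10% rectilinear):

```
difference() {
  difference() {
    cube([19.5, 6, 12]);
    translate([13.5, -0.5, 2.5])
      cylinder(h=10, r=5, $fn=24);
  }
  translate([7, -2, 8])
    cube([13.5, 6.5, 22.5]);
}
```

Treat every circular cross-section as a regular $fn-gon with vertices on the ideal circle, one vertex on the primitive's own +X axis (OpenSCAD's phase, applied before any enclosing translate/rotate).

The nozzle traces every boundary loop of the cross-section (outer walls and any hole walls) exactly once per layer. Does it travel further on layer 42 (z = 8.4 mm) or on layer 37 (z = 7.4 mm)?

layer 37 (z = 7.4 mm)

Layer 42 (z = 8.4): the cube is present — its section is the full 19.5×6 rectangle (perimeter 51.00 mm); the r=5 cylinder at (13.5, -0.5) gives a regular 24-gon of circumradius 5 (constant along its height) (perimeter = 2·24·5.000·sin(180°/24) = 31.33 mm); After the difference (first − rest): starting from the 19.5×6 cube, the r=5 cylinder at (13.5, -0.5) partially overlaps it — only the 33.86 mm² overlap (of its 77.65 mm²) is removed, clipping the outline — boundary = 55.79 mm; the cube at (7, -2) (footprint 13.5×6.5) is included at this height (perimeter 40.00 mm); After the difference (first − rest): starting from that combined region, the 13.5×6.5 cube at (7, -2) partially overlaps it — only the 22.39 mm² overlap (of its 87.75 mm²) is removed, clipping the outline — boundary = 51.00 mm. So its perimeter = 51.00 mm. Layer 37 (z = 7.4): the cube is present — its section is the full 19.5×6 rectangle (perimeter 51.00 mm); the r=5 cylinder at (13.5, -0.5) gives a regular 24-gon of circumradius 5 (constant along its height) (perimeter = 2·24·5.000·sin(180°/24) = 31.33 mm); After the difference (first − rest): starting from the 19.5×6 cube, the r=5 cylinder at (13.5, -0.5) partially overlaps it — only the 33.86 mm² overlap (of its 77.65 mm²) is removed, clipping the outline — boundary = 55.79 mm; the cube at (7, -2) does not reach this height (z outside [8, 30.5]); After the difference (first − rest): none of the subtracted shapes is present at this height, so that combined region is unchanged — boundary = 55.79 mm. So its perimeter = 55.79 mm. Layer 37 is larger (55.79 vs 51.00 mm).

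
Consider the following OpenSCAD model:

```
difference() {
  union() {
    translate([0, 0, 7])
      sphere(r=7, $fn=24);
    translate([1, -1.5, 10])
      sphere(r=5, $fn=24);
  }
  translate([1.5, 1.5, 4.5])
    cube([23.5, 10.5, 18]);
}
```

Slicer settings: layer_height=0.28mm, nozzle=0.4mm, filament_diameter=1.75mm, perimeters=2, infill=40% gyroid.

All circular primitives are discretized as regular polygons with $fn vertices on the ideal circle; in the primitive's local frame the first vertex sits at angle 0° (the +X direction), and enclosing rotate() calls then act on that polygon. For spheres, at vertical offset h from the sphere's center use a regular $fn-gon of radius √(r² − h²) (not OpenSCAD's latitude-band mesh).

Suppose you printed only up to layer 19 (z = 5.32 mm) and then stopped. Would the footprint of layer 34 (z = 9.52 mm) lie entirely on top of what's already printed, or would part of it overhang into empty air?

entirely on top

Compare the two slices. At z = 5.32: the r=7 sphere slices to a regular 24-gon of circumradius 6.795 (√(r²−h²) with h=1.68 from center) (area = (24/2)·6.795²·sin(360°/24) = 143.42 mm²); the sphere at (1, -1.5): section is a regular 24-gon, circumradius = √(r²−h²) = √(5²−4.68²) = 1.760 (area = (24/2)·1.760²·sin(360°/24) = 9.62 mm²); Combining (union): the r=5 sphere at (1, -1.5) lies entirely inside the r=7 sphere, so the union is just the r=7 sphere — area = 143.42 mm²; the cube at (1.5, 1.5) (footprint 23.5×10.5) is included at this height (area 246.75 mm²); Taking the first minus the rest: starting from that combined region (143.42 mm²), the 23.5×10.5 cube at (1.5, 1.5) partially overlaps it — only the 18.01 mm² overlap (of its 246.75 mm²) is removed, clipping the outline — area = 125.40 mm². At z = 9.52: the r=7 sphere slices to a regular 24-gon of circumradius 6.531 (√(r²−h²) with h=2.52 from center) (area = (24/2)·6.531²·sin(360°/24) = 132.46 mm²); the r=5 sphere at (1, -1.5) contributes a regular 24-gon of circumradius √(5²−0.48²) = 4.977 (area = (24/2)·4.977²·sin(360°/24) = 76.93 mm²); Merging all regions: the regions partially overlap — summed areas 209.39 mm² minus the doubly-counted overlap 75.88 mm² gives 133.52 mm² — area = 133.52 mm²; the 23.5×10.5 cube at (1.5, 1.5) contributes its full rectangle (area 246.75 mm²); Subtracting the remaining from the first: starting from the result so far (133.52 mm²), the 23.5×10.5 cube at (1.5, 1.5) partially overlaps it — only the 16.07 mm² overlap (of its 246.75 mm²) is removed, clipping the outline — area = 117.45 mm². Checking containment: the cross-section at z = 9.52 is a subset of the cross-section at z = 5.32.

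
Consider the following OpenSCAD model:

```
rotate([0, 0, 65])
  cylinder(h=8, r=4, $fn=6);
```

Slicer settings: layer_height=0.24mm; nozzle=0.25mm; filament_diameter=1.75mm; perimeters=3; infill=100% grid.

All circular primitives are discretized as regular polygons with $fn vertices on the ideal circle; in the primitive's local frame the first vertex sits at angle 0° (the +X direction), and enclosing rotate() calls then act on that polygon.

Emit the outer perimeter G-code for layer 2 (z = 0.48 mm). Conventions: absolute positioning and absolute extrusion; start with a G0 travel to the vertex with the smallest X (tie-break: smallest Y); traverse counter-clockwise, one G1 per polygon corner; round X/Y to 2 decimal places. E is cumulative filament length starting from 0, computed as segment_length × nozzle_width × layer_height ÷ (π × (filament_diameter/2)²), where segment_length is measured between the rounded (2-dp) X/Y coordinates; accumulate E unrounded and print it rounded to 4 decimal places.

At z = 0.48 mm: the cylinder: section is a regular 6-gon, circumradius r=4; (rotated 65° about Z; rotation is an isometry so areas/perimeters/island counts are preserved). The outline is a single polygon with 6 vertices. Extrusion per mm of travel: 0.25 × 0.24 / (π × 0.875²) = 0.024945. Accumulating E over each segment gives final E = 0.5987.

G0 X-3.98 Y-0.35 Z0.48
G1 X-1.69 Y-3.63 E0.0998
G1 X2.29 Y-3.28 E0.1995
G1 X3.98 Y0.35 E0.2993
G1 X1.69 Y3.63 E0.3991
G1 X-2.29 Y3.28 E0.4988
G1 X-3.98 Y-0.35 E0.5987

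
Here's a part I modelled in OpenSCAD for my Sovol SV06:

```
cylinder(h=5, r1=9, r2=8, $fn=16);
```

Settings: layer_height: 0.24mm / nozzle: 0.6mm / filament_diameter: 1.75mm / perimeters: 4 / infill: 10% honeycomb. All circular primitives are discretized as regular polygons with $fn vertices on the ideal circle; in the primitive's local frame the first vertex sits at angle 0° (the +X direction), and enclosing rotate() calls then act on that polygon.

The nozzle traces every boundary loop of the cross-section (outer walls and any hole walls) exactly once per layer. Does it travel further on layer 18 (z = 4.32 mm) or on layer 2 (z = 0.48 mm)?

Layer 18 (z = 4.32): the cone: at t=0.864 of its height the radius interpolates to r₁+(r₂−r₁)t = 8.136, giving a regular 16-gon of that circumradius (perimeter = 2·16·8.136·sin(180°/16) = 50.79 mm). So its perimeter = 50.79 mm. Layer 2 (z = 0.48): the cone (r1=9→r2=8) has section circumradius 8.904 here — a regular 16-gon (perimeter = 2·16·8.904·sin(180°/16) = 55.59 mm). So its perimeter = 55.59 mm. Layer 2 is larger (55.59 vs 50.79 mm).

layer 2 (z = 0.48 mm)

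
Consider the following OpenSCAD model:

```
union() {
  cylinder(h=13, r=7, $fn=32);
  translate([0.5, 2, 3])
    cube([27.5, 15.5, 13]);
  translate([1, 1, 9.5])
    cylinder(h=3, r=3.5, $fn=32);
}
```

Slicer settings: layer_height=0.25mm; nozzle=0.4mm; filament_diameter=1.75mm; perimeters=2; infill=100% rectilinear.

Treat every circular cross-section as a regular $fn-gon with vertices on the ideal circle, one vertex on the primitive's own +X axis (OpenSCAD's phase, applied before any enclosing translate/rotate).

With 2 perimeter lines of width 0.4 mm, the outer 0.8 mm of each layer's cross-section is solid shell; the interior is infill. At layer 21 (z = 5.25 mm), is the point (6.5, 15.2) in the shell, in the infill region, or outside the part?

infill

At z = 5.25 mm: the r=7 cylinder gives a regular 32-gon of circumradius 7 (constant along its height); the cube at (0.5, 2) (footprint 27.5×15.5) is included at this height; the cylinder at (1, 1) is not intersected at this z (z outside [9.5, 12.5]); Taking the union: the regions partially overlap (shared area 21.99 mm²), so overlapping operands fuse into one piece — 1 connected region. Overall, the cross-section is a single solid region. The nearest boundary edge runs (0.50, 17.50)→(28.00, 17.50); distance from the point to it = 2.30 mm. The point is inside the cross-section and 2.30 mm from the nearest boundary — more than the 0.8 mm shell width (2 × 0.4), so it's in the infill interior.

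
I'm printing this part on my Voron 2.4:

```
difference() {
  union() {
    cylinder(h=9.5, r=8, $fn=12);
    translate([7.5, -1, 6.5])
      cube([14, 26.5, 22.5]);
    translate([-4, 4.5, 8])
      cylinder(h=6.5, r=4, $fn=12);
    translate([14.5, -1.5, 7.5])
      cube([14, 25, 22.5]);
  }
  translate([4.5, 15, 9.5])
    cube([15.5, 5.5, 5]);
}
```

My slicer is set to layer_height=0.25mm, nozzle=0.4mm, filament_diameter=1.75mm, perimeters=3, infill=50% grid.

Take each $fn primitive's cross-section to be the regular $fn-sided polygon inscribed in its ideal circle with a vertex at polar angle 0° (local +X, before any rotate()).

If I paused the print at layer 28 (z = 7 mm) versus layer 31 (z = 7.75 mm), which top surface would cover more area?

layer 31 (z = 7.75 mm)

Layer 28 (z = 7): the cylinder: section is a regular 12-gon, circumradius r=8 (area = (12/2)·8.000²·sin(360°/12) = 192.00 mm²); the 14×26.5 cube at (7.5, -1) contributes its full rectangle (area 371.00 mm²); the cylinder at (-4, 4.5) is absent (z outside [8, 14.5]); the cube at (14.5, -1.5) is absent (z outside [7.5, 30]); Taking the union: the regions partially overlap — summed areas 563.00 mm² minus the doubly-counted overlap 0.83 mm² gives 562.17 mm² — area = 562.17 mm²; the cube at (4.5, 15) is absent (z outside [9.5, 14.5]); Subtracting the remaining from the first: none of the subtracted shapes is present at this height, so that combined region is unchanged — area = 562.17 mm². So its area = 562.17 mm². Layer 31 (z = 7.75): the r=8 cylinder contributes a regular 12-gon of circumradius 8 (area = (12/2)·8.000²·sin(360°/12) = 192.00 mm²); the cube at (7.5, -1) is present — its section is the full 14×26.5 rectangle (area 371.00 mm²); the cylinder at (-4, 4.5) does not reach this height (z outside [8, 14.5]); the cube at (14.5, -1.5) is present — its section is the full 14×25 rectangle (area 350.00 mm²); Merging all regions: the regions partially overlap — summed areas 913.00 mm² minus the doubly-counted overlap 172.33 mm² gives 740.67 mm² — area = 740.67 mm²; the cube at (4.5, 15) is not intersected at this z (z outside [9.5, 14.5]); Subtracting the remaining from the first: none of the subtracted shapes is present at this height, so that combined region is unchanged — area = 740.67 mm². So its area = 740.67 mm². Layer 31 is larger (740.67 vs 562.17 mm²).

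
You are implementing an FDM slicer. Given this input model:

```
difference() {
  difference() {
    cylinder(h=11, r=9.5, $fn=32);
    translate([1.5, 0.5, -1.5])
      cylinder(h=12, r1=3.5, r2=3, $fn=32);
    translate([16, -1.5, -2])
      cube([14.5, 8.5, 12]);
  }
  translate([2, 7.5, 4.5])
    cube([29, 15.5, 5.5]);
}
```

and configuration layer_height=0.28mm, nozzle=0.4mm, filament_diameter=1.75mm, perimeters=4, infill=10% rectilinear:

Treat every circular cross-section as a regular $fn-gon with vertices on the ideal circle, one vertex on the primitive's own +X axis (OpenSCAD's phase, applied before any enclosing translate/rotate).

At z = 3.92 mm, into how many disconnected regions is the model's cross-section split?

At z = 3.92 mm: the cylinder: section is a regular 32-gon, circumradius r=9.5; the cone at (1.5, 0.5) contributes a regular 32-gon of circumradius 3.274 (interpolated between r1=3.5 and r2=3 at t=0.452); the cube at (16, -1.5) (footprint 14.5×8.5) is included at this height; Subtracting the remaining from the first: starting from the r=9.5 cylinder, the cone at (1.5, 0.5) lies wholly inside it (removes its full 33.46 mm² and its 20.54 mm outline becomes a hole wall); the 14.5×8.5 cube at (16, -1.5) misses the remaining region (no effect) — 1 connected region with 1 hole; the cube at (2, 7.5) does not reach this height (z outside [4.5, 10]); Taking the first minus the rest: none of the subtracted shapes is present at this height, so the result so far is unchanged — 1 connected region with 1 hole. The result has 1 disconnected region.

1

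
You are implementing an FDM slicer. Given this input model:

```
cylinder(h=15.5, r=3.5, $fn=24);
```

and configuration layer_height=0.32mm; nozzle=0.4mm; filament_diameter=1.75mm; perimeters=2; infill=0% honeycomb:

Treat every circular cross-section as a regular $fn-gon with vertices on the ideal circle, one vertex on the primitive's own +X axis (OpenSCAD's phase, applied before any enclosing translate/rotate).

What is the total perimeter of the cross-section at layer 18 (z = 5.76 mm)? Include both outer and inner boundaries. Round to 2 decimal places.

21.93 mm

At z = 5.76 mm: the cylinder: section is a regular 24-gon, circumradius r=3.5 (perimeter = 2·24·3.500·sin(180°/24) = 21.93 mm). Overall, the cross-section is a single solid region. Total boundary length (outer) = 21.93 mm.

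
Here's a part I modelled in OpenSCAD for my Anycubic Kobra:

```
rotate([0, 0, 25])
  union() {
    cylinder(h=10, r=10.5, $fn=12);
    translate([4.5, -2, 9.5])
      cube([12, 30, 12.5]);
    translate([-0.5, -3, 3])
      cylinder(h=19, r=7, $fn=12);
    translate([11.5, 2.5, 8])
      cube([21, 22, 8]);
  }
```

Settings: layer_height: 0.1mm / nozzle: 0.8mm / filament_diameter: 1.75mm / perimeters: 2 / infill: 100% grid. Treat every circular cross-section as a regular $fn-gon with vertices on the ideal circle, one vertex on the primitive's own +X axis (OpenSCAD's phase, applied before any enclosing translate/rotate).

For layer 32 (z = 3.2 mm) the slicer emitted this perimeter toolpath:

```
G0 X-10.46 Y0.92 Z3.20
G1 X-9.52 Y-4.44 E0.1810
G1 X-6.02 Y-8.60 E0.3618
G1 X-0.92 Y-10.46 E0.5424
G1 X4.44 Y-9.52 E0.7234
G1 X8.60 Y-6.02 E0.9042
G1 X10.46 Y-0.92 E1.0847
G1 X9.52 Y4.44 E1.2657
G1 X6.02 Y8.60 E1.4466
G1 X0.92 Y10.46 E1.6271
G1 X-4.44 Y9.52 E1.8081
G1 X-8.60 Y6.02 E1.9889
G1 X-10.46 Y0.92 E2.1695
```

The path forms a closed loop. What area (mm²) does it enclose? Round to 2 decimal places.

330.80 mm²

Apply the shoelace formula to the sequence of (X, Y) vertices; enclosed area = 330.80 mm².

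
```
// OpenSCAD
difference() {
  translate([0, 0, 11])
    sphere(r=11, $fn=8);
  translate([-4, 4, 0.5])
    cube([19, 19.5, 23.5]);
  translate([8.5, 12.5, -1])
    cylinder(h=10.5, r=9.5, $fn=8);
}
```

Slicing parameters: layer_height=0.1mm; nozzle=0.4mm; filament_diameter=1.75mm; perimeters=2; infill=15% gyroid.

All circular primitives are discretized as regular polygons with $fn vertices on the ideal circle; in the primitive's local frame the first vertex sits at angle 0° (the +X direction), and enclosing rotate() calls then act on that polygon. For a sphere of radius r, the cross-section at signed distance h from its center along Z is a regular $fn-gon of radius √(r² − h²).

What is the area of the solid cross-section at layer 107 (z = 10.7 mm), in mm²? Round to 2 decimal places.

272.49 mm²

At z = 10.7 mm: the sphere: section is a regular 8-gon, circumradius = √(r²−h²) = √(11²−0.3²) = 10.996 (area = (8/2)·10.996²·sin(360°/8) = 341.99 mm²); the cube at (-4, 4) (footprint 19×19.5) is included at this height (area 370.50 mm²); the cylinder at (8.5, 12.5) does not reach this height (z outside [-1, 9.5]); After the difference (first − rest): starting from the r=11 sphere (341.99 mm²), the 19×19.5 cube at (-4, 4) partially overlaps it — only the 69.50 mm² overlap (of its 370.50 mm²) is removed, clipping the outline — area = 272.49 mm². Overall, the cross-section is a single solid region. Net area = 272.49 mm².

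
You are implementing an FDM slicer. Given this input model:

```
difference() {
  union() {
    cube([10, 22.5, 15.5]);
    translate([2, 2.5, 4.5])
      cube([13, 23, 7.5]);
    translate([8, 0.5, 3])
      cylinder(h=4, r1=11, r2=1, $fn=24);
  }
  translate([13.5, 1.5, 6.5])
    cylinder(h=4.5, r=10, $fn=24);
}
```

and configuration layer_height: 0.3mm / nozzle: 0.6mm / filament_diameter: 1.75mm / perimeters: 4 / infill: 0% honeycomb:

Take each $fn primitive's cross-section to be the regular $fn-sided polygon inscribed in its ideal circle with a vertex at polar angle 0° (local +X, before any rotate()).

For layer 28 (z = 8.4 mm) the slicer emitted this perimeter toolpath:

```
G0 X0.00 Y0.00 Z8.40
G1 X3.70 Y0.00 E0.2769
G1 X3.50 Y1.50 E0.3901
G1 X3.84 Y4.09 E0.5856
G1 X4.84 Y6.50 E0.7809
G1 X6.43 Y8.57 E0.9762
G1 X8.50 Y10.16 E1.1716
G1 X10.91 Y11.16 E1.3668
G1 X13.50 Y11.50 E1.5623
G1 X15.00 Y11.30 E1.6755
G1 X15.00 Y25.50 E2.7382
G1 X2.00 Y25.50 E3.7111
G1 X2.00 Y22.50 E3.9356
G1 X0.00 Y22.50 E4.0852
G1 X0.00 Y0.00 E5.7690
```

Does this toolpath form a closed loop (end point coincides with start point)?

yes

Start point (G0): (0.00, 0.00). End point (last G1): the path returns to the start — closed.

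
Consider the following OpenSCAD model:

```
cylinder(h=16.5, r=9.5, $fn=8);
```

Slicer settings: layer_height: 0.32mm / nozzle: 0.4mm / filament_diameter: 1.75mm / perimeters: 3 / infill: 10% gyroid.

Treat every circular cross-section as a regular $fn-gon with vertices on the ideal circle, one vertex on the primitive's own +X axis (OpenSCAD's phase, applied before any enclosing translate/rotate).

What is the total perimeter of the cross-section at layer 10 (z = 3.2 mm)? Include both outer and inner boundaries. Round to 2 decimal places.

At z = 3.2 mm: the r=9.5 cylinder contributes a regular 8-gon of circumradius 9.5 (perimeter = 2·8·9.500·sin(180°/8) = 58.17 mm). Overall, the cross-section is a single solid region. Total boundary length (outer) = 58.17 mm.

58.17 mm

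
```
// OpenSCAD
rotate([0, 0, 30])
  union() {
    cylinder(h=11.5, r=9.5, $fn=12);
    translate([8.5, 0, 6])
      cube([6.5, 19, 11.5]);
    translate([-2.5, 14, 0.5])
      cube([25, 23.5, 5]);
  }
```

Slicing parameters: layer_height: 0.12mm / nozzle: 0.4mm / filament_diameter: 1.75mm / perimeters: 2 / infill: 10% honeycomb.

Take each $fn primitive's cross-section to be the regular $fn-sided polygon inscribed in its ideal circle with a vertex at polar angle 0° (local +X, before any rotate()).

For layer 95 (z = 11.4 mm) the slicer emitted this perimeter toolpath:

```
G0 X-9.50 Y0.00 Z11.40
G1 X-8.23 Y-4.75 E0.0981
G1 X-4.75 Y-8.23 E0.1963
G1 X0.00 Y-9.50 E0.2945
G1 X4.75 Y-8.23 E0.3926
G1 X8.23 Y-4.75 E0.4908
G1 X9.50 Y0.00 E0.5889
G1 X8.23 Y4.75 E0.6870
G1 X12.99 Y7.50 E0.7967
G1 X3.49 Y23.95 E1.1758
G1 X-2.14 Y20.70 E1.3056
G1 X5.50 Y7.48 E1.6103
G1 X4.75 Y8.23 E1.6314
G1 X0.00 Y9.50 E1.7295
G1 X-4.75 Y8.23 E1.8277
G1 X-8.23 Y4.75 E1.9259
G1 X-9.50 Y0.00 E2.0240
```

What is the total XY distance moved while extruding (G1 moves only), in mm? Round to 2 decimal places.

Sum the Euclidean lengths of each G1 segment: total = 101.42 mm.

101.42 mm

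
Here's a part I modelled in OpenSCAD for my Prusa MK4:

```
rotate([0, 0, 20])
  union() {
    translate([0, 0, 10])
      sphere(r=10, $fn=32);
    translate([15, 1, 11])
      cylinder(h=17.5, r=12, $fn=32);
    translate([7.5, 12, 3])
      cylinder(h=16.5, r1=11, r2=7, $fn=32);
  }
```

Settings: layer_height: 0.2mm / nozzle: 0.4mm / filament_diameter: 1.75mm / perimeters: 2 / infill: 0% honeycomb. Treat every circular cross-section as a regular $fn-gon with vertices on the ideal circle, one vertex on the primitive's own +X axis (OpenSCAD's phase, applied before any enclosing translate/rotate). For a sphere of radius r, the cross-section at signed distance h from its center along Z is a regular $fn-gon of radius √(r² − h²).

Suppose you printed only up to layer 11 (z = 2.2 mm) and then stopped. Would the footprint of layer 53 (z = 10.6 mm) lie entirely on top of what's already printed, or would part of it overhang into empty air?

part overhangs

Compare the two slices. At z = 2.2: the r=10 sphere contributes a regular 32-gon of circumradius √(10²−7.8²) = 6.258 (area = (32/2)·6.258²·sin(360°/32) = 122.24 mm²); the cylinder at (15, 1) does not reach this height (z outside [11, 28.5]); the cone at (7.5, 12) is not intersected at this z (z outside [3, 19.5]); Combining (union): only the r=10 sphere is present, so the union is just that shape — area = 122.24 mm²; (rotated 20° about Z; rotation is an isometry so areas/perimeters/island counts are preserved). At z = 10.6: the r=10 sphere contributes a regular 32-gon of circumradius √(10²−0.6²) = 9.982 (area = (32/2)·9.982²·sin(360°/32) = 311.02 mm²); the cylinder at (15, 1) does not reach this height (z outside [11, 28.5]); the cone at (7.5, 12) (r1=11→r2=7) has section circumradius 9.158 here — a regular 32-gon (area = (32/2)·9.158²·sin(360°/32) = 261.77 mm²); Taking the union: the regions partially overlap — summed areas 572.79 mm² minus the doubly-counted overlap 43.19 mm² gives 529.60 mm² — area = 529.60 mm²; (whole slice rotated 20° about Z — lengths, areas and connectivity unchanged). Checking containment: at z = 10.6 the cross-section extends beyond the z = 2.2 cross-section by about 407.36 mm².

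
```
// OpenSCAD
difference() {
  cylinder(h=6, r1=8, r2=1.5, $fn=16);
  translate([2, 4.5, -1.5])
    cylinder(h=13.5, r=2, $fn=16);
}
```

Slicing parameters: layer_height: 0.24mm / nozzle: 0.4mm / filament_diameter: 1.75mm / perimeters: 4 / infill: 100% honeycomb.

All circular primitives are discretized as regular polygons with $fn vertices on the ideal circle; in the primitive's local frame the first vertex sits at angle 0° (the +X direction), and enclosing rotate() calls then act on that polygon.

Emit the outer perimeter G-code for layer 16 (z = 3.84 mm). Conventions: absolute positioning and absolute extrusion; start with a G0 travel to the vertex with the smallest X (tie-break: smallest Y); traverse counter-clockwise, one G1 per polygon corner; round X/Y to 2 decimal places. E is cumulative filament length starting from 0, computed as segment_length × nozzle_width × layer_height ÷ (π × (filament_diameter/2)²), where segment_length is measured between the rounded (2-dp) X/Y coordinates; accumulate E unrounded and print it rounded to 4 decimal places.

At z = 3.84 mm: the cone contributes a regular 16-gon of circumradius 3.840 (interpolated between r1=8 and r2=1.5 at t=0.640); the r=2 cylinder at (2, 4.5) contributes a regular 16-gon of circumradius 2; Taking the first minus the rest: starting from the cone, the r=2 cylinder at (2, 4.5) partially overlaps it — only the 1.60 mm² overlap (of its 12.25 mm²) is removed, clipping the outline — 1 connected region. The outline is a single polygon with 20 vertices. Extrusion per mm of travel: 0.4 × 0.24 / (π × 0.875²) = 0.039912. Accumulating E over each segment gives final E = 0.9678.

G0 X-3.84 Y0.00 Z3.84
G1 X-3.55 Y-1.47 E0.0598
G1 X-2.72 Y-2.72 E0.1197
G1 X-1.47 Y-3.55 E0.1796
G1 X0.00 Y-3.84 E0.2394
G1 X1.47 Y-3.55 E0.2992
G1 X2.72 Y-2.72 E0.3591
G1 X3.55 Y-1.47 E0.4190
G1 X3.84 Y0.00 E0.4788
G1 X3.55 Y1.47 E0.5386
G1 X2.76 Y2.65 E0.5952
G1 X2.00 Y2.50 E0.6262
G1 X1.23 Y2.65 E0.6575
G1 X0.59 Y3.09 E0.6885
G1 X0.15 Y3.73 E0.7195
G1 X0.14 Y3.81 E0.7227
G1 X0.00 Y3.84 E0.7284
G1 X-1.47 Y3.55 E0.7882
G1 X-2.72 Y2.72 E0.8481
G1 X-3.55 Y1.47 E0.9080
G1 X-3.84 Y0.00 E0.9678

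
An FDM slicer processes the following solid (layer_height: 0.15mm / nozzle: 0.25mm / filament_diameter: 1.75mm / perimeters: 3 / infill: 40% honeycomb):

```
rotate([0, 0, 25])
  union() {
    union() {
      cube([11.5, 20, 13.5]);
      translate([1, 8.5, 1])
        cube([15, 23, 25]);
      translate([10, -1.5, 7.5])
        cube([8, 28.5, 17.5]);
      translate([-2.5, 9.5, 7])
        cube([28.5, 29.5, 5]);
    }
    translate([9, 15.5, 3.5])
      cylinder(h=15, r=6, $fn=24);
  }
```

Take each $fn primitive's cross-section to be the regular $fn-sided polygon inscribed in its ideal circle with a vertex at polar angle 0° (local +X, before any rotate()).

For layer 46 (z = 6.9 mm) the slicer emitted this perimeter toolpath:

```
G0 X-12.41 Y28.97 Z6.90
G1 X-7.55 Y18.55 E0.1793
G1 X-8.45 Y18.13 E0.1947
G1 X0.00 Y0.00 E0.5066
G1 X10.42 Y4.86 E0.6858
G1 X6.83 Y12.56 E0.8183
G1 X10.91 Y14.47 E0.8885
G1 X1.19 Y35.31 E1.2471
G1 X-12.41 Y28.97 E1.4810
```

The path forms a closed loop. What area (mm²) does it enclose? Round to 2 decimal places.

454.28 mm²

Apply the shoelace formula to the sequence of (X, Y) vertices; enclosed area = 454.28 mm².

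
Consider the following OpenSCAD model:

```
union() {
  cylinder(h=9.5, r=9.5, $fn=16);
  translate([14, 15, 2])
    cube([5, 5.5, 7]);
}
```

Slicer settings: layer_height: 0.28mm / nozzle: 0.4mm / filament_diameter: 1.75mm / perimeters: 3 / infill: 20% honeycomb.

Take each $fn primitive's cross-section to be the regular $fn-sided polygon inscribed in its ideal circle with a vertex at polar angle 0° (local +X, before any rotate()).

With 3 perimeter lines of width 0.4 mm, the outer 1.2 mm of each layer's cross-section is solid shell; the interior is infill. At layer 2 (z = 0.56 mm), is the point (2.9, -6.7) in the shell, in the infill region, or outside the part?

infill

At z = 0.56 mm: the r=9.5 cylinder contributes a regular 16-gon of circumradius 9.5; the cube at (14, 15) does not reach this height (z outside [2, 9]); Taking the union: only the r=9.5 cylinder is present, so the union is just that shape — 1 connected region. Overall, the cross-section is a single solid region. The nearest boundary edge runs (3.64, -8.78)→(6.72, -6.72); distance from the point to it = 2.14 mm. The point is inside the cross-section and 2.14 mm from the nearest boundary — more than the 1.2 mm shell width (3 × 0.4), so it's in the infill interior.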